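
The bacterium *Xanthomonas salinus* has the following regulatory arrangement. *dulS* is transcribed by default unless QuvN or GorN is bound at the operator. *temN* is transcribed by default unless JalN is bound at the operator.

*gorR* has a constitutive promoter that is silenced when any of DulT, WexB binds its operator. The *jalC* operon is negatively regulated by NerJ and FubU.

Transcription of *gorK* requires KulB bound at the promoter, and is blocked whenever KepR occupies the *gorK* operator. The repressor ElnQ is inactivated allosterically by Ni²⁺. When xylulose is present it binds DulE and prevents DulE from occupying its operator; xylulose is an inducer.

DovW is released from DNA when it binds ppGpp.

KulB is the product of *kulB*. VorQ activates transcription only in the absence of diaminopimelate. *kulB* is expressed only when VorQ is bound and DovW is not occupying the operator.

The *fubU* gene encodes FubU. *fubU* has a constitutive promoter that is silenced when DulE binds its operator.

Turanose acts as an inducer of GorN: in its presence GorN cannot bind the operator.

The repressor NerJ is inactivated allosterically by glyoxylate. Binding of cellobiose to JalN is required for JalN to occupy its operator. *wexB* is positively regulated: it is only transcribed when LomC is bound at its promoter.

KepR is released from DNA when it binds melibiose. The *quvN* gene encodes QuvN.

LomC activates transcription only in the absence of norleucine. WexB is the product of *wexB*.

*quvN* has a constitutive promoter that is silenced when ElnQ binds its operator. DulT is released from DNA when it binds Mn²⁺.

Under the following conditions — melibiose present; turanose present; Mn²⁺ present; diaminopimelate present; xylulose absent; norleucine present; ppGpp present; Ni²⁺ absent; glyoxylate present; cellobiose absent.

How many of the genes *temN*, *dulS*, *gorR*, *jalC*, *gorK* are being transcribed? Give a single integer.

Cellobiose is absent, so JalN is inactive.
With no repressor bound, *temN* is transcribed.
→ *temN* is ON.
Ni²⁺ is absent, so ElnQ is active.
With repressor ElnQ bound, *quvN* is not transcribed.
So QuvN is not produced.
Turanose is present, so GorN is inactive.
With no repressor bound, *dulS* is transcribed.
→ *dulS* is ON.
Mn²⁺ is present, so DulT is inactive.
Norleucine is present, so LomC is inactive.
Required activator LomC is absent, so *wexB* is not transcribed.
So WexB is not produced.
With no repressor bound, *gorR* is transcribed.
→ *gorR* is ON.
Glyoxylate is present, so NerJ is inactive.
Xylulose is absent, so DulE is active.
With repressor DulE bound, *fubU* is not transcribed.
So FubU is not produced.
With no repressor bound, *jalC* is transcribed.
→ *jalC* is ON.
Diaminopimelate is present, so VorQ is inactive.
ppGpp is present, so DovW is inactive.
Required activator VorQ is absent, so *kulB* is not transcribed.
So KulB is not produced.
Melibiose is present, so KepR is inactive.
Required activator KulB is absent, so *gorK* is not transcribed.
→ *gorK* is OFF.
4 of the 5 genes are transcribed.

4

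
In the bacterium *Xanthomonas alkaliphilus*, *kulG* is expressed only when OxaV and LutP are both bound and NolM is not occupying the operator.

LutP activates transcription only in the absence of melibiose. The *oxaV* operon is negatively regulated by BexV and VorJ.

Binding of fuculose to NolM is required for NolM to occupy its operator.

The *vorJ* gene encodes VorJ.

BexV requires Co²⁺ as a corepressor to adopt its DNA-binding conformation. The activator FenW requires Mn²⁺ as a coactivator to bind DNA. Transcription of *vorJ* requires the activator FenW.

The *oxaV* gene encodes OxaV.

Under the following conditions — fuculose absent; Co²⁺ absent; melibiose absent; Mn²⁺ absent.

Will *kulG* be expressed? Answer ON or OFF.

ON

Co²⁺ is absent, so BexV is inactive.
Mn²⁺ is absent, so FenW is inactive.
Required activator FenW is absent, so *vorJ* is not transcribed.
So VorJ is not produced.
With no repressor bound, *oxaV* is transcribed.
So OxaV is produced and active.
Fuculose is absent, so NolM is inactive.
Melibiose is absent, so LutP is active.
No repressor is bound and OxaV and LutP are active, so *kulG* is transcribed.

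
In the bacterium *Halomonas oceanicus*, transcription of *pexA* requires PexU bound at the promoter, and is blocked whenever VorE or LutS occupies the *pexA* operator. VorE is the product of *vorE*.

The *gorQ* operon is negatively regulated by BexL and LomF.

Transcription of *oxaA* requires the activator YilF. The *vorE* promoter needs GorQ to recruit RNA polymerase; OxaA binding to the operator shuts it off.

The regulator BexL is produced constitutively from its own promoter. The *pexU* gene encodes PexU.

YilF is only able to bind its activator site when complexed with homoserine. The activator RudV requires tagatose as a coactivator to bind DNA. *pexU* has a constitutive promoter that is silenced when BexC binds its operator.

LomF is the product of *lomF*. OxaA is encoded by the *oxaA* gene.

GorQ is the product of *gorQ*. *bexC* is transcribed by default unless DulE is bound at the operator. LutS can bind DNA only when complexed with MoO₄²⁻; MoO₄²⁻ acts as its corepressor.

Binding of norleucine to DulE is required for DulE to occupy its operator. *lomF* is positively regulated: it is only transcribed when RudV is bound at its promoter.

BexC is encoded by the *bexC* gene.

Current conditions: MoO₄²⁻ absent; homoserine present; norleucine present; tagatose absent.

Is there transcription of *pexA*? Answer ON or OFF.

ON

Norleucine is present, so DulE is active.
With repressor DulE bound, *bexC* is not transcribed.
So BexC is not produced.
With no repressor bound, *pexU* is transcribed.
So PexU is produced and active.
BexL is produced constitutively and is active.
Tagatose is absent, so RudV is inactive.
Required activator RudV is absent, so *lomF* is not transcribed.
So LomF is not produced.
With repressor BexL bound, *gorQ* is not transcribed.
So GorQ is not produced.
Homoserine is present, so YilF is active.
No repressor is bound and YilF is active, so *oxaA* is transcribed.
So OxaA is produced and active.
With repressor OxaA bound, *vorE* is not transcribed.
So VorE is not produced.
MoO₄²⁻ is absent, so LutS is inactive.
No repressor is bound and PexU is active, so *pexA* is transcribed.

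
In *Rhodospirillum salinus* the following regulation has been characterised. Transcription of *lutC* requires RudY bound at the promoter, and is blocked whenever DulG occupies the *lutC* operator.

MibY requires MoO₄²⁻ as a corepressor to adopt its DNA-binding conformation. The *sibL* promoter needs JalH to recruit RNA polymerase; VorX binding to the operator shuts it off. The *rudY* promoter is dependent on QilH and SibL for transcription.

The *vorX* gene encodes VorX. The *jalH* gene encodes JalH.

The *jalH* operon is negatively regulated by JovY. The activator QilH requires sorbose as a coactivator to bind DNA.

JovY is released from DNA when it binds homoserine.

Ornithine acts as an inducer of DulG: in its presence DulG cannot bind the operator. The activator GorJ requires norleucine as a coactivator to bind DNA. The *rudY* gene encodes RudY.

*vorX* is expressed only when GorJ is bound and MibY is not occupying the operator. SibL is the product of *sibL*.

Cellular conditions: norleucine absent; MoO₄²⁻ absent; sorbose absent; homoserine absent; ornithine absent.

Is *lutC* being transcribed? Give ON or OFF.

OFF

Sorbose is absent, so QilH is inactive.
Homoserine is absent, so JovY is active.
With repressor JovY bound, *jalH* is not transcribed.
So JalH is not produced.
Norleucine is absent, so GorJ is inactive.
MoO₄²⁻ is absent, so MibY is inactive.
Required activator GorJ is absent, so *vorX* is not transcribed.
So VorX is not produced.
Required activator JalH is absent, so *sibL* is not transcribed.
So SibL is not produced.
Required activator QilH is absent, so *rudY* is not transcribed.
So RudY is not produced.
Ornithine is absent, so DulG is active.
With repressor DulG bound, *lutC* is not transcribed.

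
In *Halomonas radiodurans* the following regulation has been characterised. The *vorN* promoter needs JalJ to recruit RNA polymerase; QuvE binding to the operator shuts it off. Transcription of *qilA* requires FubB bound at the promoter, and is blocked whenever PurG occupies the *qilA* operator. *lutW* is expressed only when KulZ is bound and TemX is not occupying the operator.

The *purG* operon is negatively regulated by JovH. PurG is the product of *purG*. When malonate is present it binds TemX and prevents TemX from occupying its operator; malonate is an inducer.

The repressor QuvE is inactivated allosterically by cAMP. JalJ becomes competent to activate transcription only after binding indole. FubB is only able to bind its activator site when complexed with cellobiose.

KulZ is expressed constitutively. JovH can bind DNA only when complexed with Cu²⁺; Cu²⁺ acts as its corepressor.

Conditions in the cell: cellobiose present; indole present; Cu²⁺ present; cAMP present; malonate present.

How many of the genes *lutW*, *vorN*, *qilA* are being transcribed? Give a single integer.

3

Malonate is present, so TemX is inactive.
KulZ is produced constitutively and is active.
No repressor is bound and KulZ is active, so *lutW* is transcribed.
→ *lutW* is ON.
cAMP is present, so QuvE is inactive.
Indole is present, so JalJ is active.
No repressor is bound and JalJ is active, so *vorN* is transcribed.
→ *vorN* is ON.
Cellobiose is present, so FubB is active.
Cu²⁺ is present, so JovH is active.
With repressor JovH bound, *purG* is not transcribed.
So PurG is not produced.
No repressor is bound and FubB is active, so *qilA* is transcribed.
→ *qilA* is ON.
3 of the 3 genes are transcribed.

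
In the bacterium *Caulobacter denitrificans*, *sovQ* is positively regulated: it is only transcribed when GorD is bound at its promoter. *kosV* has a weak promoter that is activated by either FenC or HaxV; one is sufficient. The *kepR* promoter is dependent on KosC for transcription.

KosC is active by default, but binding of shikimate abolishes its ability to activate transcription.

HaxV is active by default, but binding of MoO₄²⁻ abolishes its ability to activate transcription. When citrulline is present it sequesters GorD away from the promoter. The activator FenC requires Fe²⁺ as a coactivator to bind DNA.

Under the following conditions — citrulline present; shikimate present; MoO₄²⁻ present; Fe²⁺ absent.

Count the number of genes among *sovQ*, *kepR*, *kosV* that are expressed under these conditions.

Citrulline is present, so GorD is inactive.
Required activator GorD is absent, so *sovQ* is not transcribed.
→ *sovQ* is OFF.
Shikimate is present, so KosC is inactive.
Required activator KosC is absent, so *kepR* is not transcribed.
→ *kepR* is OFF.
Fe²⁺ is absent, so FenC is inactive.
MoO₄²⁻ is present, so HaxV is inactive.
No activator is available at the *kosV* promoter, so *kosV* is not transcribed.
→ *kosV* is OFF.
0 of the 3 genes are transcribed.

0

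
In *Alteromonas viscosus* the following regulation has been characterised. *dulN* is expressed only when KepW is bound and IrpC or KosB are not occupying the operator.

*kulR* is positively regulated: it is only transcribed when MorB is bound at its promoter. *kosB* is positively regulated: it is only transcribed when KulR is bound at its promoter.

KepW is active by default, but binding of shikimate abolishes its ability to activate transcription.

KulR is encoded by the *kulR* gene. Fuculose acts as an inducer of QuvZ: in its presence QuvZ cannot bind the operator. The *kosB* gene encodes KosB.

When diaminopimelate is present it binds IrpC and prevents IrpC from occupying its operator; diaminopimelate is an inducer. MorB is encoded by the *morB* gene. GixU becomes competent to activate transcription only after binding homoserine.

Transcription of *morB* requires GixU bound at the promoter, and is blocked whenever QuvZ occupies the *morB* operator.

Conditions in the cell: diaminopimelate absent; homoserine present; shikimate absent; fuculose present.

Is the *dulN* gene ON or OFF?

OFF

Diaminopimelate is absent, so IrpC is active.
Fuculose is present, so QuvZ is inactive.
Homoserine is present, so GixU is active.
No repressor is bound and GixU is active, so *morB* is transcribed.
So MorB is produced and active.
No repressor is bound and MorB is active, so *kulR* is transcribed.
So KulR is produced and active.
No repressor is bound and KulR is active, so *kosB* is transcribed.
So KosB is produced and active.
Shikimate is absent, so KepW is active.
With repressor IrpC bound, *dulN* is not transcribed.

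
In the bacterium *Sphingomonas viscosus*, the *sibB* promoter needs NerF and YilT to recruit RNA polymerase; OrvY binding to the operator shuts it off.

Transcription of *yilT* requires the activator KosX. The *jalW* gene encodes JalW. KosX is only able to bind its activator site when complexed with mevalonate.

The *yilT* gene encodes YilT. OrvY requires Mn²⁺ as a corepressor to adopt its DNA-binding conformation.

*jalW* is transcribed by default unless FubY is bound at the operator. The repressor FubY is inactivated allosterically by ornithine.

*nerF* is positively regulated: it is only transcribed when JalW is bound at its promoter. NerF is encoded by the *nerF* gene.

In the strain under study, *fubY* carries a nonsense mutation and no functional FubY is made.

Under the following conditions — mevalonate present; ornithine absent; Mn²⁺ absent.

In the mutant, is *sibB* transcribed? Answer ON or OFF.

ON

Mn²⁺ is absent, so OrvY is inactive.
FubY is non-functional in this strain, so it has no effect.
With no repressor bound, *jalW* is transcribed.
So JalW is produced and active.
No repressor is bound and JalW is active, so *nerF* is transcribed.
So NerF is produced and active.
Mevalonate is present, so KosX is active.
No repressor is bound and KosX is active, so *yilT* is transcribed.
So YilT is produced and active.
No repressor is bound and NerF and YilT are active, so *sibB* is transcribed.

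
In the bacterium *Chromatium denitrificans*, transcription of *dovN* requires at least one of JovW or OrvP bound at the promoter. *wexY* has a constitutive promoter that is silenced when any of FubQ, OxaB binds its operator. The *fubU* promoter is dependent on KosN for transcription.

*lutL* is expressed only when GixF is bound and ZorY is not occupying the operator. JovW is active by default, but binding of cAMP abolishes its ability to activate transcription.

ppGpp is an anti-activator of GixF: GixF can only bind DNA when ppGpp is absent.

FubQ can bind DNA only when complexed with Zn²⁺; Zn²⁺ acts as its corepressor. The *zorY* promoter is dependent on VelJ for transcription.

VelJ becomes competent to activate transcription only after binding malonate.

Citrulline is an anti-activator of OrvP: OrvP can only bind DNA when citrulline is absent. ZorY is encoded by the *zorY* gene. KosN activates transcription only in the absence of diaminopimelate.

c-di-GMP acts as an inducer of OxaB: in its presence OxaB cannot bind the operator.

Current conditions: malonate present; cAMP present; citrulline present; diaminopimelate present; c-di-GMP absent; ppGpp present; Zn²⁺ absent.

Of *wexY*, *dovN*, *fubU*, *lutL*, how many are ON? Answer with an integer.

0

Zn²⁺ is absent, so FubQ is inactive.
c-di-GMP is absent, so OxaB is active.
With repressor OxaB bound, *wexY* is not transcribed.
→ *wexY* is OFF.
cAMP is present, so JovW is inactive.
Citrulline is present, so OrvP is inactive.
No activator is available at the *dovN* promoter, so *dovN* is not transcribed.
→ *dovN* is OFF.
Diaminopimelate is present, so KosN is inactive.
Required activator KosN is absent, so *fubU* is not transcribed.
→ *fubU* is OFF.
Malonate is present, so VelJ is active.
No repressor is bound and VelJ is active, so *zorY* is transcribed.
So ZorY is produced and active.
ppGpp is present, so GixF is inactive.
With repressor ZorY bound, *lutL* is not transcribed.
→ *lutL* is OFF.
0 of the 4 genes are transcribed.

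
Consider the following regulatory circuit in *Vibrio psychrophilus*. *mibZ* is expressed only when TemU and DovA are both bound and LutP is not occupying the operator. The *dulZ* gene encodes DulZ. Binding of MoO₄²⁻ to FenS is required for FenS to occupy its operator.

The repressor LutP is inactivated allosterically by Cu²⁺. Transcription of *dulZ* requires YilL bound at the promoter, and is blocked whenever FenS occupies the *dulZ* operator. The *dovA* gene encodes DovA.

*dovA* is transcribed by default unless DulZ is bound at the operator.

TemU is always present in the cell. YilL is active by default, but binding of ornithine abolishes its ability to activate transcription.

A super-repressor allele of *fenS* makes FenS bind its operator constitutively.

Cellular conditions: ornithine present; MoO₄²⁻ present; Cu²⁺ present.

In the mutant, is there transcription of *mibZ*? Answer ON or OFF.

ON

Cu²⁺ is present, so LutP is inactive.
TemU is produced constitutively and is active.
Ornithine is present, so YilL is inactive.
FenS is constitutively active in this strain.
With repressor FenS bound, *dulZ* is not transcribed.
So DulZ is not produced.
With no repressor bound, *dovA* is transcribed.
So DovA is produced and active.
No repressor is bound and TemU and DovA are active, so *mibZ* is transcribed.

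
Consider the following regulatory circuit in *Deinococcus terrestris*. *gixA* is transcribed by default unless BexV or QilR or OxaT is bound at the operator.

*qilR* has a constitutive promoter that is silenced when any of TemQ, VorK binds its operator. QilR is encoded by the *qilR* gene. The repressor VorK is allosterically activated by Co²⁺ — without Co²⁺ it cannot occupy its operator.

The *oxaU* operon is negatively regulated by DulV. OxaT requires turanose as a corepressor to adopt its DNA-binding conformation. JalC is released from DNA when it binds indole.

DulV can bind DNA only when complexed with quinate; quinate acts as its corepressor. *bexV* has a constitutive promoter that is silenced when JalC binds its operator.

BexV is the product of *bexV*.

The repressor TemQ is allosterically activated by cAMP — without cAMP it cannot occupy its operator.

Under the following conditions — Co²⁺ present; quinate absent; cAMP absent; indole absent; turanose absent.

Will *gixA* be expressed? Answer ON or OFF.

Indole is absent, so JalC is active.
With repressor JalC bound, *bexV* is not transcribed.
So BexV is not produced.
cAMP is absent, so TemQ is inactive.
Co²⁺ is present, so VorK is active.
With repressor VorK bound, *qilR* is not transcribed.
So QilR is not produced.
Turanose is absent, so OxaT is inactive.
With no repressor bound, *gixA* is transcribed.

ON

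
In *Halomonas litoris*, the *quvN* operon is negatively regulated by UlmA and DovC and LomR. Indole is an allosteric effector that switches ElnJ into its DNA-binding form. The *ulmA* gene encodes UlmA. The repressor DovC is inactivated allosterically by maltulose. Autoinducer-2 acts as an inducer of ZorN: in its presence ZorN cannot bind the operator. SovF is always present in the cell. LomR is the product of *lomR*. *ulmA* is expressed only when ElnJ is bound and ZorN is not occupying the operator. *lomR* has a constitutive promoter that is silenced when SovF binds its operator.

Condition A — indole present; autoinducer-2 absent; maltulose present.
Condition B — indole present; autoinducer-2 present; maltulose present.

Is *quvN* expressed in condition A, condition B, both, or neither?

Condition A:
Indole is present, so ElnJ is active.
Autoinducer-2 is absent, so ZorN is active.
With repressor ZorN bound, *ulmA* is not transcribed.
So UlmA is not produced.
Maltulose is present, so DovC is inactive.
SovF is produced constitutively and is active.
With repressor SovF bound, *lomR* is not transcribed.
So LomR is not produced.
With no repressor bound, *quvN* is transcribed.
→ *quvN* is ON in A.
Condition B:
Indole is present, so ElnJ is active.
Autoinducer-2 is present, so ZorN is inactive.
No repressor is bound and ElnJ is active, so *ulmA* is transcribed.
So UlmA is produced and active.
Maltulose is present, so DovC is inactive.
SovF is produced constitutively and is active.
With repressor SovF bound, *lomR* is not transcribed.
So LomR is not produced.
With repressor UlmA bound, *quvN* is not transcribed.
→ *quvN* is OFF in B.

A only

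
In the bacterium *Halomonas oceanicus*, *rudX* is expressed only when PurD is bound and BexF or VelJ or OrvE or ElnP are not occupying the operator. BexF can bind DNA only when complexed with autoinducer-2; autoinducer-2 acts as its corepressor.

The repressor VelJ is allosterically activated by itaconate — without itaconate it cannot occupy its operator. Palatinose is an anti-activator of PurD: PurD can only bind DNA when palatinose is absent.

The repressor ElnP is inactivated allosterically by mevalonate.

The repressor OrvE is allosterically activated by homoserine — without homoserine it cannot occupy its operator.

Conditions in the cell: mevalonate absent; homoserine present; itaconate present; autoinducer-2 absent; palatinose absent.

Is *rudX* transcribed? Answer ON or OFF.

Autoinducer-2 is absent, so BexF is inactive.
Itaconate is present, so VelJ is active.
Palatinose is absent, so PurD is active.
Homoserine is present, so OrvE is active.
Mevalonate is absent, so ElnP is active.
With repressor VelJ bound, *rudX* is not transcribed.

OFF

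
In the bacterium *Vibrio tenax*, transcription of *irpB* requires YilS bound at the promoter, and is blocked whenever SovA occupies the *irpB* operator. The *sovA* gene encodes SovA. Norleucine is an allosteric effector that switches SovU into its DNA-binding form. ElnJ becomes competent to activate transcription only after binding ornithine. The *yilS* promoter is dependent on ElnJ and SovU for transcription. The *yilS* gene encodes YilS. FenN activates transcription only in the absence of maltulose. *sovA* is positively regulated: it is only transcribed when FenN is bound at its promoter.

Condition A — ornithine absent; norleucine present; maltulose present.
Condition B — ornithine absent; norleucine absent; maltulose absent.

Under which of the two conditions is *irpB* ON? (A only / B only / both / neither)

Condition A:
Ornithine is absent, so ElnJ is inactive.
Norleucine is present, so SovU is active.
Required activator ElnJ is absent, so *yilS* is not transcribed.
So YilS is not produced.
Maltulose is present, so FenN is inactive.
Required activator FenN is absent, so *sovA* is not transcribed.
So SovA is not produced.
Required activator YilS is absent, so *irpB* is not transcribed.
→ *irpB* is OFF in A.
Condition B:
Ornithine is absent, so ElnJ is inactive.
Norleucine is absent, so SovU is inactive.
Required activator ElnJ is absent, so *yilS* is not transcribed.
So YilS is not produced.
Maltulose is absent, so FenN is active.
No repressor is bound and FenN is active, so *sovA* is transcribed.
So SovA is produced and active.
With repressor SovA bound, *irpB* is not transcribed.
→ *irpB* is OFF in B.

neither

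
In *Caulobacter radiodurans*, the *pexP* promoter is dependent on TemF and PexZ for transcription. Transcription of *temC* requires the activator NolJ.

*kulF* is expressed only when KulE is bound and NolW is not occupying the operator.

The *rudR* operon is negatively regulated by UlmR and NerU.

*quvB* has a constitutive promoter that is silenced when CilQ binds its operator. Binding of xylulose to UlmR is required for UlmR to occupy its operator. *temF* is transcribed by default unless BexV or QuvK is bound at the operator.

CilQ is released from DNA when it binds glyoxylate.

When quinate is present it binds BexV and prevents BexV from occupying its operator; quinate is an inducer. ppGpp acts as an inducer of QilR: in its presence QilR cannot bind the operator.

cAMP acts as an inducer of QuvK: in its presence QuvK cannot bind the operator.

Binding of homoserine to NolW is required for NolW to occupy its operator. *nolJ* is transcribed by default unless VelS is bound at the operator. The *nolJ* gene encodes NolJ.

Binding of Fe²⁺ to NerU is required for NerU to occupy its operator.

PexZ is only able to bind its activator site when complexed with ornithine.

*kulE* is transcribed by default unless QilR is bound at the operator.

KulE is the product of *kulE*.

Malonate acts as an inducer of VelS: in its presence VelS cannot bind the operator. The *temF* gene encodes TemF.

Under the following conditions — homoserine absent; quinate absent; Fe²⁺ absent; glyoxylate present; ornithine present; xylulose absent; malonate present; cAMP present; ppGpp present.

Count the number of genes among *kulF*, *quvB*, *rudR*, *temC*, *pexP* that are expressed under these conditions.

ppGpp is present, so QilR is inactive.
With no repressor bound, *kulE* is transcribed.
So KulE is produced and active.
Homoserine is absent, so NolW is inactive.
No repressor is bound and KulE is active, so *kulF* is transcribed.
→ *kulF* is ON.
Glyoxylate is present, so CilQ is inactive.
With no repressor bound, *quvB* is transcribed.
→ *quvB* is ON.
Xylulose is absent, so UlmR is inactive.
Fe²⁺ is absent, so NerU is inactive.
With no repressor bound, *rudR* is transcribed.
→ *rudR* is ON.
Malonate is present, so VelS is inactive.
With no repressor bound, *nolJ* is transcribed.
So NolJ is produced and active.
No repressor is bound and NolJ is active, so *temC* is transcribed.
→ *temC* is ON.
Quinate is absent, so BexV is active.
cAMP is present, so QuvK is inactive.
With repressor BexV bound, *temF* is not transcribed.
So TemF is not produced.
Ornithine is present, so PexZ is active.
Required activator TemF is absent, so *pexP* is not transcribed.
→ *pexP* is OFF.
4 of the 5 genes are transcribed.

4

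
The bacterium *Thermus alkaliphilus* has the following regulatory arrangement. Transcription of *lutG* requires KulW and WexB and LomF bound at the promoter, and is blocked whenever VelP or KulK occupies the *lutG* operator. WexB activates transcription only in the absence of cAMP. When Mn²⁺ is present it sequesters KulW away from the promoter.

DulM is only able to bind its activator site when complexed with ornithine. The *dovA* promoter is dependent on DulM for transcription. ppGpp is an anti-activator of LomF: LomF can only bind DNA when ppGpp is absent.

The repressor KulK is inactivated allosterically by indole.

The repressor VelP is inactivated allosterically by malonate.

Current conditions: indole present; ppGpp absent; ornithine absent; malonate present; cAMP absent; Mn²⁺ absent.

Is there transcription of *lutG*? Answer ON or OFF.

ON

Mn²⁺ is absent, so KulW is active.
Malonate is present, so VelP is inactive.
Indole is present, so KulK is inactive.
cAMP is absent, so WexB is active.
ppGpp is absent, so LomF is active.
No repressor is bound and KulW and WexB and LomF are active, so *lutG* is transcribed.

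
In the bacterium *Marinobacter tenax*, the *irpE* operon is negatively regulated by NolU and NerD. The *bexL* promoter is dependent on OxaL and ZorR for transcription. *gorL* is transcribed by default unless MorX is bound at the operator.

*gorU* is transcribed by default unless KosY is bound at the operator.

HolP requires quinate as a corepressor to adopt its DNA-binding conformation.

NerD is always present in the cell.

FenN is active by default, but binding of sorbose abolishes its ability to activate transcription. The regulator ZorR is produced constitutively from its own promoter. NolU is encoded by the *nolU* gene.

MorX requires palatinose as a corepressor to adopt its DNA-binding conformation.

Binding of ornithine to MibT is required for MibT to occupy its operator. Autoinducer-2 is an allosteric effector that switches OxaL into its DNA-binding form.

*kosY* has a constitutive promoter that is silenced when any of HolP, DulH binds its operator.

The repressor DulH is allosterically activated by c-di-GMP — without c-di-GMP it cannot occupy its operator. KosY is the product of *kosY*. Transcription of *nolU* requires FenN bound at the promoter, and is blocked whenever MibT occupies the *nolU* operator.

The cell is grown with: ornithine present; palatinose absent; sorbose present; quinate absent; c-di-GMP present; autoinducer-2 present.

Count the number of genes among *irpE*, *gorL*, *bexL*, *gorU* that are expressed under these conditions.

Sorbose is present, so FenN is inactive.
Ornithine is present, so MibT is active.
With repressor MibT bound, *nolU* is not transcribed.
So NolU is not produced.
NerD is produced constitutively and is active.
With repressor NerD bound, *irpE* is not transcribed.
→ *irpE* is OFF.
Palatinose is absent, so MorX is inactive.
With no repressor bound, *gorL* is transcribed.
→ *gorL* is ON.
Autoinducer-2 is present, so OxaL is active.
ZorR is produced constitutively and is active.
No repressor is bound and OxaL and ZorR are active, so *bexL* is transcribed.
→ *bexL* is ON.
Quinate is absent, so HolP is inactive.
c-di-GMP is present, so DulH is active.
With repressor DulH bound, *kosY* is not transcribed.
So KosY is not produced.
With no repressor bound, *gorU* is transcribed.
→ *gorU* is ON.
3 of the 4 genes are transcribed.

3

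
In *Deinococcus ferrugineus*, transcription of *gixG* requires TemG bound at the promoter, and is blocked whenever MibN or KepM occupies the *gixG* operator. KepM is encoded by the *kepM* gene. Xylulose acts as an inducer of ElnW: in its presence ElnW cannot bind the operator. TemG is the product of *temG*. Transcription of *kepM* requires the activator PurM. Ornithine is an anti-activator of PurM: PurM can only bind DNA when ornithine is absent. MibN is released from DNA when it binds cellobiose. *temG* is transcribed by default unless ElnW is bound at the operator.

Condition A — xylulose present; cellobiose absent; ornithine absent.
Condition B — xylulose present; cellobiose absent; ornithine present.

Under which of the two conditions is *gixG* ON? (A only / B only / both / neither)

Condition A:
Xylulose is present, so ElnW is inactive.
With no repressor bound, *temG* is transcribed.
So TemG is produced and active.
Cellobiose is absent, so MibN is active.
Ornithine is absent, so PurM is active.
No repressor is bound and PurM is active, so *kepM* is transcribed.
So KepM is produced and active.
With repressor MibN bound, *gixG* is not transcribed.
→ *gixG* is OFF in A.
Condition B:
Xylulose is present, so ElnW is inactive.
With no repressor bound, *temG* is transcribed.
So TemG is produced and active.
Cellobiose is absent, so MibN is active.
Ornithine is present, so PurM is inactive.
Required activator PurM is absent, so *kepM* is not transcribed.
So KepM is not produced.
With repressor MibN bound, *gixG* is not transcribed.
→ *gixG* is OFF in B.

neither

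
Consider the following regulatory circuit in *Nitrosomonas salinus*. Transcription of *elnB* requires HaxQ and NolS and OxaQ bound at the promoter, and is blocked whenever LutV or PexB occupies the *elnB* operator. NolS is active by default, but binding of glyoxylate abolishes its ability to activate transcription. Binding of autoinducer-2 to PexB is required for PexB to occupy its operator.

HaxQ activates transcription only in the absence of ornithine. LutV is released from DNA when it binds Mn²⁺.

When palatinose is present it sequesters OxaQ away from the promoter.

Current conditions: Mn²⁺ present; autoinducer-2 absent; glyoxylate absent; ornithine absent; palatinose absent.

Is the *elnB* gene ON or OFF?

ON

Ornithine is absent, so HaxQ is active.
Glyoxylate is absent, so NolS is active.
Mn²⁺ is present, so LutV is inactive.
Palatinose is absent, so OxaQ is active.
Autoinducer-2 is absent, so PexB is inactive.
No repressor is bound and HaxQ and NolS and OxaQ are active, so *elnB* is transcribed.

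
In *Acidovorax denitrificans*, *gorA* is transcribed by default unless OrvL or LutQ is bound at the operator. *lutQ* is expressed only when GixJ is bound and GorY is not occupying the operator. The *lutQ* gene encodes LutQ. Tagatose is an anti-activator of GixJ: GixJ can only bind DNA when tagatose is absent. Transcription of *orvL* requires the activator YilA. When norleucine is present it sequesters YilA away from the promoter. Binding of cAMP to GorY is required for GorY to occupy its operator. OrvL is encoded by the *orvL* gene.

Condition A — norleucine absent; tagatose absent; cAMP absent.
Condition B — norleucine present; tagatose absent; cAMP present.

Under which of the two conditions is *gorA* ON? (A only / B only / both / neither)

B only

Condition A:
Norleucine is absent, so YilA is active.
No repressor is bound and YilA is active, so *orvL* is transcribed.
So OrvL is produced and active.
Tagatose is absent, so GixJ is active.
cAMP is absent, so GorY is inactive.
No repressor is bound and GixJ is active, so *lutQ* is transcribed.
So LutQ is produced and active.
With repressor OrvL bound, *gorA* is not transcribed.
→ *gorA* is OFF in A.
Condition B:
Norleucine is present, so YilA is inactive.
Required activator YilA is absent, so *orvL* is not transcribed.
So OrvL is not produced.
Tagatose is absent, so GixJ is active.
cAMP is present, so GorY is active.
With repressor GorY bound, *lutQ* is not transcribed.
So LutQ is not produced.
With no repressor bound, *gorA* is transcribed.
→ *gorA* is ON in B.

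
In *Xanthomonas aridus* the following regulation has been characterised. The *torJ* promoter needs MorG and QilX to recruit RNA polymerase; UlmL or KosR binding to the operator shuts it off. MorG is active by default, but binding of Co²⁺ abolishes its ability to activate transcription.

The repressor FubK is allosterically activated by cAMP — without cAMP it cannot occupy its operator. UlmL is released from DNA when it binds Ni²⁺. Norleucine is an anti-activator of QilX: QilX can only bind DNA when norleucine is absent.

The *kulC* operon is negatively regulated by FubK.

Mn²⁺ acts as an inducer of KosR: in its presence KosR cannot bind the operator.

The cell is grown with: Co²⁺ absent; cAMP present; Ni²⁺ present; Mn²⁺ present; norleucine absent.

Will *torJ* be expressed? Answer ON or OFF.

ON

Co²⁺ is absent, so MorG is active.
Ni²⁺ is present, so UlmL is inactive.
Mn²⁺ is present, so KosR is inactive.
Norleucine is absent, so QilX is active.
No repressor is bound and MorG and QilX are active, so *torJ* is transcribed.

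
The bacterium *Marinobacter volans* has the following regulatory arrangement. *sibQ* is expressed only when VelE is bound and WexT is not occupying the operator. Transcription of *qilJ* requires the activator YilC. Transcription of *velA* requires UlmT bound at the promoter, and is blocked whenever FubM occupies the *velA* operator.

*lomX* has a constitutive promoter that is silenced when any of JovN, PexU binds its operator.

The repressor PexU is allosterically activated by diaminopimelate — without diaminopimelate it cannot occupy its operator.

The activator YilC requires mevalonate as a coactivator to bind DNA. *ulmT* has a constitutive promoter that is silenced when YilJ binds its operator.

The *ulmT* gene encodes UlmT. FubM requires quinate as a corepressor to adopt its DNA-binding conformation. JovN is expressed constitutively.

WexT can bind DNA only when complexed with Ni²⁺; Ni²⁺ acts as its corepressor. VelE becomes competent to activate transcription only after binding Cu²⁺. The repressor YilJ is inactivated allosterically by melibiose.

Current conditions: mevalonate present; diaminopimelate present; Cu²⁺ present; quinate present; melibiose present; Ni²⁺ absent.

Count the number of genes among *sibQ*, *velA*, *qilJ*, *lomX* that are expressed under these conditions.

2

Ni²⁺ is absent, so WexT is inactive.
Cu²⁺ is present, so VelE is active.
No repressor is bound and VelE is active, so *sibQ* is transcribed.
→ *sibQ* is ON.
Quinate is present, so FubM is active.
Melibiose is present, so YilJ is inactive.
With no repressor bound, *ulmT* is transcribed.
So UlmT is produced and active.
With repressor FubM bound, *velA* is not transcribed.
→ *velA* is OFF.
Mevalonate is present, so YilC is active.
No repressor is bound and YilC is active, so *qilJ* is transcribed.
→ *qilJ* is ON.
JovN is produced constitutively and is active.
Diaminopimelate is present, so PexU is active.
With repressor JovN bound, *lomX* is not transcribed.
→ *lomX* is OFF.
2 of the 4 genes are transcribed.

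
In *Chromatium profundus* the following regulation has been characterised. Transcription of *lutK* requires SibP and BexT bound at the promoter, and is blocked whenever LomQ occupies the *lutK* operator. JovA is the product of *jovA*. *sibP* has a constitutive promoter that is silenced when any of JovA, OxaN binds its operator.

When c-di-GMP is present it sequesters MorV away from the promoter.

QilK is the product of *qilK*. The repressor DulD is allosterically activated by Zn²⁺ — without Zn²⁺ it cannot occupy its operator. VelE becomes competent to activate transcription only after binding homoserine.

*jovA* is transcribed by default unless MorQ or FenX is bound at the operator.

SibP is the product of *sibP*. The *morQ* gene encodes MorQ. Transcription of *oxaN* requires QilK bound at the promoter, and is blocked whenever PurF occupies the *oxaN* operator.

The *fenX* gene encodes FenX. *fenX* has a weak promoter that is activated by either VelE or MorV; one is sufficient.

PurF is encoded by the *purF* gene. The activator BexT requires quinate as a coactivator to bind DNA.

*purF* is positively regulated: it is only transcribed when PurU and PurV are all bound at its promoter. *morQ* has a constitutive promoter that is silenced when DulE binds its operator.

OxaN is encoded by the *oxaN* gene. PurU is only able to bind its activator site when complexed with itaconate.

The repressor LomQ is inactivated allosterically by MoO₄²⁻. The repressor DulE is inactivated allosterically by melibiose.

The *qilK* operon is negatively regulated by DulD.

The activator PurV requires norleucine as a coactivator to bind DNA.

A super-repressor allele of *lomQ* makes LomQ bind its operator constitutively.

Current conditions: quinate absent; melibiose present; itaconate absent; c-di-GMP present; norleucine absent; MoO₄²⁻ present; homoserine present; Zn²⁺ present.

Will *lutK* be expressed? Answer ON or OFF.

OFF

Melibiose is present, so DulE is inactive.
With no repressor bound, *morQ* is transcribed.
So MorQ is produced and active.
Homoserine is present, so VelE is active.
c-di-GMP is present, so MorV is inactive.
Activator VelE is present, so *fenX* is transcribed.
So FenX is produced and active.
With repressor MorQ bound, *jovA* is not transcribed.
So JovA is not produced.
Itaconate is absent, so PurU is inactive.
Norleucine is absent, so PurV is inactive.
Required activator PurU is absent, so *purF* is not transcribed.
So PurF is not produced.
Zn²⁺ is present, so DulD is active.
With repressor DulD bound, *qilK* is not transcribed.
So QilK is not produced.
Required activator QilK is absent, so *oxaN* is not transcribed.
So OxaN is not produced.
With no repressor bound, *sibP* is transcribed.
So SibP is produced and active.
Quinate is absent, so BexT is inactive.
LomQ is constitutively active in this strain.
With repressor LomQ bound, *lutK* is not transcribed.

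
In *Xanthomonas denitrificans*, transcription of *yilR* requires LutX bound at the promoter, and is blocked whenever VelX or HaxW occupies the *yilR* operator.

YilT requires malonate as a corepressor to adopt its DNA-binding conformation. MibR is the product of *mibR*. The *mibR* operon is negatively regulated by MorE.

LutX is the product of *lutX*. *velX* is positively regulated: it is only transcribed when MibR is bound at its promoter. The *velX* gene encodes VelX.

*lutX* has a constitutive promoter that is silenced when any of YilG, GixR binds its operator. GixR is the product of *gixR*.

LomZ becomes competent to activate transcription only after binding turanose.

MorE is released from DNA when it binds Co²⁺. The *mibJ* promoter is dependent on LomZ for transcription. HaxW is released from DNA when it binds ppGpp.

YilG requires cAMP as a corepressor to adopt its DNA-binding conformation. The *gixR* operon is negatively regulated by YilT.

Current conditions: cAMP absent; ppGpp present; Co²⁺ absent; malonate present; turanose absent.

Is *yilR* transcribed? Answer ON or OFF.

Co²⁺ is absent, so MorE is active.
With repressor MorE bound, *mibR* is not transcribed.
So MibR is not produced.
Required activator MibR is absent, so *velX* is not transcribed.
So VelX is not produced.
cAMP is absent, so YilG is inactive.
Malonate is present, so YilT is active.
With repressor YilT bound, *gixR* is not transcribed.
So GixR is not produced.
With no repressor bound, *lutX* is transcribed.
So LutX is produced and active.
ppGpp is present, so HaxW is inactive.
No repressor is bound and LutX is active, so *yilR* is transcribed.

ON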